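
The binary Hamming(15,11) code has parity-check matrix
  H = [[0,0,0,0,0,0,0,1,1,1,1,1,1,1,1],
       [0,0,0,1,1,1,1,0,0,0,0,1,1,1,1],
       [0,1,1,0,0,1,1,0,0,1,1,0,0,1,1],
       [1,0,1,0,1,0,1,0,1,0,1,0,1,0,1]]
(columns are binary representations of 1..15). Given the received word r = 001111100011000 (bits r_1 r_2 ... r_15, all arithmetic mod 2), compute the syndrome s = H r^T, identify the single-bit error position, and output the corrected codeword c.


s = (0, 1, 0, 0)^T, error position = 4, corrected codeword c = 001011100011000

Compute s = H r^T mod 2 one row at a time:
  s_1 = 0 + 0 + 0 + 1 + 1 + 0 + 0 + 0 = 2 ≡ 0 (mod 2).
  s_2 = 1 + 1 + 1 + 1 + 1 + 0 + 0 + 0 = 5 ≡ 1 (mod 2).
  s_3 = 0 + 1 + 1 + 1 + 0 + 1 + 0 + 0 = 4 ≡ 0 (mod 2).
  s_4 = 0 + 1 + 1 + 1 + 0 + 1 + 0 + 0 = 4 ≡ 0 (mod 2).
s = (0, 1, 0, 0)^T — this equals column 4 of H (binary 0100), so error is at position 4.
Correct: flip bit 4 of r = 001111100011000 to get c = 001011100011000.


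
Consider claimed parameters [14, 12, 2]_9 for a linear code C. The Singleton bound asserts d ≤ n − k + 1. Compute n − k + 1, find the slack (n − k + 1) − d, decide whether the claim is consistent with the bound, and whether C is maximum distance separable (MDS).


Singleton RHS = n − k + 1 = 3, slack = 1, bound satisfied, not MDS.

Singleton bound: d ≤ n − k + 1.
Here n = 14, k = 12, so n − k + 1 = 3.
Given d = 2, check d ≤ 3: YES.
Slack = (n − k + 1) − d = 1.
The code is NOT MDS (slack = 1 > 0).
Description: the claimed parameters are [14, 12, 2]_9; such a code would be non-MDS.


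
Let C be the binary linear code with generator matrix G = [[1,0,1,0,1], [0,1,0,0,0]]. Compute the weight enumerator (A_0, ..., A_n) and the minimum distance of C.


Weight distribution: A_0 = 1, A_1 = 1, A_3 = 1, A_4 = 1. Minimum distance d = 1.

Enumerate all 2^2 = 4 messages m ∈ F_2^2.
For each, compute codeword c = mG in F_2^5, then tally its weight.
  m = 00 → c = 00000, weight = 0.
  m = 10 → c = 10101, weight = 3.
  m = 01 → c = 01000, weight = 1.
  m = 11 → c = 11101, weight = 4.
Tally weights:
  weight 0: 1 codewords.
  weight 1: 1 codewords.
  weight 3: 1 codewords.
  weight 4: 1 codewords.
Minimum distance d = smallest w > 0 with A_w > 0 = 1.
Sanity: Σ A_w = 4 = 2^2 = 4 ✓.


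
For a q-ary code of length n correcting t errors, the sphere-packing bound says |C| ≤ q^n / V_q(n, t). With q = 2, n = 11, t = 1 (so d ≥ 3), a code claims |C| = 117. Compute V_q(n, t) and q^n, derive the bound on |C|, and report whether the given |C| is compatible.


V_q(n, t) = 12, q^n = 2048, Hamming bound = 170, |C| = 117 ≤ bound (satisfied).

Step 1: Compute V_q(n, t) = Σ_{j=0}^1 C(n, j) (q−1)^j.
  j = 0: C(11,0)·(1)^0 = 1·1 = 1.
  j = 1: C(11,1)·(1)^1 = 11·1 = 11.
  V_q(n, t) = 1 + 11 = 12.
Step 2: q^n = 2^11 = 2048.
Step 3: Hamming bound ⌊q^n / V_q(n,t)⌋ = ⌊2048/12⌋ = 170.
Step 4: Compare |C| = 117 to 170: satisfied.
The claimed |C| lies below the Hamming bound.


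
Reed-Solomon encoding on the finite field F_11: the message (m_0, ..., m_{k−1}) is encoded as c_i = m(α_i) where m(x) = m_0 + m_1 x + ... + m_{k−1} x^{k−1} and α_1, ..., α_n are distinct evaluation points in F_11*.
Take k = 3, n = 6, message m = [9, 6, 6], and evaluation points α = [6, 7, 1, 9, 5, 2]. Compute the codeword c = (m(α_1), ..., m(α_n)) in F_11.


c = [8, 4, 10, 10, 2, 1]

Message polynomial: m(x) = 9 + 6·x + 6·x^2 (mod 11).
For each evaluation point α_i, compute m(α_i) mod 11:
  α_1 = 6: Horner steps 6 → 9 → 8, so m(6) = 8.
  α_2 = 7: Horner steps 6 → 4 → 4, so m(7) = 4.
  α_3 = 1: Horner steps 6 → 1 → 10, so m(1) = 10.
  α_4 = 9: Horner steps 6 → 5 → 10, so m(9) = 10.
  α_5 = 5: Horner steps 6 → 3 → 2, so m(5) = 2.
  α_6 = 2: Horner steps 6 → 7 → 1, so m(2) = 1.
Codeword c = [8, 4, 10, 10, 2, 1] ∈ F_11^6.


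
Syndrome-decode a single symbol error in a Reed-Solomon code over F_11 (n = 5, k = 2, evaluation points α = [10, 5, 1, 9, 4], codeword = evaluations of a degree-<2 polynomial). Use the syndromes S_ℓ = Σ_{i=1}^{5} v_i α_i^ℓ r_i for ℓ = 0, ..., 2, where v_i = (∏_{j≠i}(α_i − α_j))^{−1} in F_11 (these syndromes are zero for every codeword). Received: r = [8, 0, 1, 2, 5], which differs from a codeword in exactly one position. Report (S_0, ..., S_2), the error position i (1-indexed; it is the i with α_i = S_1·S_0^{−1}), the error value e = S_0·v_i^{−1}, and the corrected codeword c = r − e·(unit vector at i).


S = (6, 6, 6), error at position 3, error magnitude e = 3, c = [8, 0, 9, 2, 5].

Step 1: column multipliers v_i = (∏_{j≠i}(α_i − α_j))^{−1} mod 11.
  i = 1 (α = 10): (10−5)(10−1)(10−9)(10−4) = 5·9·1·6 = 270 ≡ 6, so v_1 = 6^{−1} = 2 (mod 11).
  i = 2 (α = 5): (5−10)(5−1)(5−9)(5−4) = (−5)·4·(−4)·1 = 80 ≡ 3, so v_2 = 3^{−1} = 4 (mod 11).
  i = 3 (α = 1): (1−10)(1−5)(1−9)(1−4) = (−9)·(−4)·(−8)·(−3) = 864 ≡ 6, so v_3 = 6^{−1} = 2 (mod 11).
  i = 4 (α = 9): (9−10)(9−5)(9−1)(9−4) = (−1)·4·8·5 = −160 ≡ 5, so v_4 = 5^{−1} = 9 (mod 11).
  i = 5 (α = 4): (4−10)(4−5)(4−1)(4−9) = (−6)·(−1)·3·(−5) = −90 ≡ 9, so v_5 = 9^{−1} = 5 (mod 11).
  v = [2, 4, 2, 9, 5].
Step 2: syndromes of r = [8, 0, 1, 2, 5] (all sums mod 11).
  S_0 = Σ v_i r_i = 2·8 + 4·0 + 2·1 + 9·2 + 5·5 = 61 ≡ 6.
  S_1 = Σ v_i α_i r_i = 2·10·8 + 4·5·0 + 2·1·1 + 9·9·2 + 5·4·5 = 424 ≡ 6.
  α_i^2 mod 11 = [1, 3, 1, 4, 5].
  S_2 = Σ v_i α_i^2 r_i = 2·1·8 + 4·3·0 + 2·1·1 + 9·4·2 + 5·5·5 = 215 ≡ 6.
  S = (6, 6, 6) ≠ 0, so r is not a codeword (an error is present).
Step 3: locate the error. For a single error e at position i, S_ℓ = v_i·e·α_i^ℓ, so α_err = S_1/S_0.
  S_0^{−1} = 6^{−1} = 2 (mod 11), so α_err = 6·2 = 12 ≡ 1 = α_3. Error position i = 3.
  Consistency check: S_2/S_1 = 6·2 = 12 ≡ 1 = α_err ✓ (single-error assumption holds).
Step 4: error magnitude e = S_0/v_3 = S_0·∏_{j≠3}(α_3 − α_j) = 6·6 = 36 ≡ 3 (mod 11).
Step 5: correct position 3: c_3 = r_3 − e = 1 − 3 ≡ 9 (mod 11). Hence c = [8, 0, 9, 2, 5].
  Check: interpolating c through the α_i gives m(x) = 3 + 6·x (degree < 2) with m(α_i) = c_i for every i, so c is indeed a codeword.


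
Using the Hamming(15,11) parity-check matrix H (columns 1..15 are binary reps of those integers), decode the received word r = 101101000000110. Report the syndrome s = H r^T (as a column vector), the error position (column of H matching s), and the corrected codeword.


s = (0, 0, 1, 1)^T, error position = 3, corrected codeword c = 100101000000110

Compute s = H r^T mod 2 one row at a time:
  s_1 = 0 + 0 + 0 + 0 + 0 + 1 + 1 + 0 = 2 ≡ 0 (mod 2).
  s_2 = 1 + 0 + 1 + 0 + 0 + 1 + 1 + 0 = 4 ≡ 0 (mod 2).
  s_3 = 0 + 1 + 1 + 0 + 0 + 0 + 1 + 0 = 3 ≡ 1 (mod 2).
  s_4 = 1 + 1 + 0 + 0 + 0 + 0 + 1 + 0 = 3 ≡ 1 (mod 2).
s = (0, 0, 1, 1)^T — this equals column 3 of H (binary 0011), so error is at position 3.
Correct: flip bit 3 of r = 101101000000110 to get c = 100101000000110.


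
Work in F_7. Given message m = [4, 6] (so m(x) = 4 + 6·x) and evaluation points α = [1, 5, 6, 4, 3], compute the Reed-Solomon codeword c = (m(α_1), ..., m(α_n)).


c = [3, 6, 5, 0, 1]

Message polynomial: m(x) = 4 + 6·x (mod 7).
For each evaluation point α_i, compute m(α_i) mod 7:
  α_1 = 1: Horner steps 6 → 3, so m(1) = 3.
  α_2 = 5: Horner steps 6 → 6, so m(5) = 6.
  α_3 = 6: Horner steps 6 → 5, so m(6) = 5.
  α_4 = 4: Horner steps 6 → 0, so m(4) = 0.
  α_5 = 3: Horner steps 6 → 1, so m(3) = 1.
Codeword c = [3, 6, 5, 0, 1] ∈ F_7^5.


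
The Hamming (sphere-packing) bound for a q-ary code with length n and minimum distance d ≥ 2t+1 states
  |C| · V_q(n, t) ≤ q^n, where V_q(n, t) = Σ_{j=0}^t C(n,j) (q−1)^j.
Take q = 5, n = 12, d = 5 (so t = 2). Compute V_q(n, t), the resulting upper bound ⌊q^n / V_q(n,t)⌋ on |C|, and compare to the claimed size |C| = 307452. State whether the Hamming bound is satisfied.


V_q(n, t) = 1105, q^n = 244140625, Hamming bound = 220941, |C| = 307452 > bound (violated).

Step 1: Compute V_q(n, t) = Σ_{j=0}^2 C(n, j) (q−1)^j.
  j = 0: C(12,0)·(4)^0 = 1·1 = 1.
  j = 1: C(12,1)·(4)^1 = 12·4 = 48.
  j = 2: C(12,2)·(4)^2 = 66·16 = 1056.
  V_q(n, t) = 1 + 48 + 1056 = 1105.
Step 2: q^n = 5^12 = 244140625.
Step 3: Hamming bound ⌊q^n / V_q(n,t)⌋ = ⌊244140625/1105⌋ = 220941.
Step 4: Compare |C| = 307452 to 220941: violated.
The claimed |C| lies above the Hamming bound, so no 5-ary code of length 12 with d ≥ 5 can have 307452 codewords.


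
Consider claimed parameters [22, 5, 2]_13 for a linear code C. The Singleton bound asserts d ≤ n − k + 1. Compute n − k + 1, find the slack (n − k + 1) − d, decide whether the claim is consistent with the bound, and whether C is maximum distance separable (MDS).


Singleton RHS = n − k + 1 = 18, slack = 16, bound satisfied, not MDS.

Singleton bound: d ≤ n − k + 1.
Here n = 22, k = 5, so n − k + 1 = 18.
Given d = 2, check d ≤ 18: YES.
Slack = (n − k + 1) − d = 16.
The code is NOT MDS (slack = 16 > 0).
Description: the claimed parameters are [22, 5, 2]_13; such a code would be non-MDS.


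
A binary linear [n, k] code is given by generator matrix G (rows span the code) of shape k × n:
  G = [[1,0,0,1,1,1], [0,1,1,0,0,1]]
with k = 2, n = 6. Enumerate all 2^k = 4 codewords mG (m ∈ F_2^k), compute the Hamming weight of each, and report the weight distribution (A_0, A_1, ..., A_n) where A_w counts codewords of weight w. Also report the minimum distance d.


Weight distribution: A_0 = 1, A_3 = 1, A_4 = 1, A_5 = 1. Minimum distance d = 3.

Enumerate all 2^2 = 4 messages m ∈ F_2^2.
For each, compute codeword c = mG in F_2^6, then tally its weight.
  m = 00 → c = 000000, weight = 0.
  m = 10 → c = 100111, weight = 4.
  m = 01 → c = 011001, weight = 3.
  m = 11 → c = 111110, weight = 5.
Tally weights:
  weight 0: 1 codewords.
  weight 3: 1 codewords.
  weight 4: 1 codewords.
  weight 5: 1 codewords.
Minimum distance d = smallest w > 0 with A_w > 0 = 3.
Sanity: Σ A_w = 4 = 2^2 = 4 ✓.


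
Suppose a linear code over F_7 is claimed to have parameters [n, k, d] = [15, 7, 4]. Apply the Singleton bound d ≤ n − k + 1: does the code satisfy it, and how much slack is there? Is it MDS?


Singleton RHS = n − k + 1 = 9, slack = 5, bound satisfied, not MDS.

Singleton bound: d ≤ n − k + 1.
Here n = 15, k = 7, so n − k + 1 = 9.
Given d = 4, check d ≤ 9: YES.
Slack = (n − k + 1) − d = 5.
The code is NOT MDS (slack = 5 > 0).
Description: the claimed parameters are [15, 7, 4]_7; such a code would be non-MDS.


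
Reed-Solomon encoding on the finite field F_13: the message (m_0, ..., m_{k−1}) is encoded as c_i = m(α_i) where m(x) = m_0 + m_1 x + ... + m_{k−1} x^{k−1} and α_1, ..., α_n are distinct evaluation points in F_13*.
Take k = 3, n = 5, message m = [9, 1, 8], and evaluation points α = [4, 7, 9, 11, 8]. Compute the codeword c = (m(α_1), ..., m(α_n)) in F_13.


c = [11, 5, 3, 0, 9]

Message polynomial: m(x) = 9 + 1·x + 8·x^2 (mod 13).
For each evaluation point α_i, compute m(α_i) mod 13:
  α_1 = 4: Horner steps 8 → 7 → 11, so m(4) = 11.
  α_2 = 7: Horner steps 8 → 5 → 5, so m(7) = 5.
  α_3 = 9: Horner steps 8 → 8 → 3, so m(9) = 3.
  α_4 = 11: Horner steps 8 → 11 → 0, so m(11) = 0.
  α_5 = 8: Horner steps 8 → 0 → 9, so m(8) = 9.
Codeword c = [11, 5, 3, 0, 9] ∈ F_13^5.


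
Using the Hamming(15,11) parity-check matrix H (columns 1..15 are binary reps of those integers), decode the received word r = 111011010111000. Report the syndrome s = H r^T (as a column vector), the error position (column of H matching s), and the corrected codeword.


s = (0, 1, 1, 0)^T, error position = 6, corrected codeword c = 111010010111000

Compute s = H r^T mod 2 one row at a time:
  s_1 = 1 + 0 + 1 + 1 + 1 + 0 + 0 + 0 = 4 ≡ 0 (mod 2).
  s_2 = 0 + 1 + 1 + 0 + 1 + 0 + 0 + 0 = 3 ≡ 1 (mod 2).
  s_3 = 1 + 1 + 1 + 0 + 1 + 1 + 0 + 0 = 5 ≡ 1 (mod 2).
  s_4 = 1 + 1 + 1 + 0 + 0 + 1 + 0 + 0 = 4 ≡ 0 (mod 2).
s = (0, 1, 1, 0)^T — this equals column 6 of H (binary 0110), so error is at position 6.
Correct: flip bit 6 of r = 111011010111000 to get c = 111010010111000.


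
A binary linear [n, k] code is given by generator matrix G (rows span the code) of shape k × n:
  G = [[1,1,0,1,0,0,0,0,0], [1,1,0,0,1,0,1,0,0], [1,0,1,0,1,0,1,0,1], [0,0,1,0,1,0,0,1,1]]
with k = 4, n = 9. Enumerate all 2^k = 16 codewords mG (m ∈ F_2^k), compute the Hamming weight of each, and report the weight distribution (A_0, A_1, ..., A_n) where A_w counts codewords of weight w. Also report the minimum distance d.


Weight distribution: A_0 = 1, A_3 = 5, A_4 = 5, A_5 = 2, A_6 = 2, A_7 = 1. Minimum distance d = 3.

Enumerate all 2^4 = 16 messages m ∈ F_2^4.
For each, compute codeword c = mG in F_2^9, then tally its weight.
  m = 0000 → c = 000000000, weight = 0.
  m = 1000 → c = 110100000, weight = 3.
  m = 0100 → c = 110010100, weight = 4.
  m = 1100 → c = 000110100, weight = 3.
  m = 0010 → c = 101010101, weight = 5.
  m = 1010 → c = 011110101, weight = 6.
  m = 0110 → c = 011000001, weight = 3.
  m = 1110 → c = 101100001, weight = 4.
  m = 0001 → c = 001010011, weight = 4.
  m = 1001 → c = 111110011, weight = 7.
  m = 0101 → c = 111000111, weight = 6.
  m = 1101 → c = 001100111, weight = 5.
  m = 0011 → c = 100000110, weight = 3.
  m = 1011 → c = 010100110, weight = 4.
  m = 0111 → c = 010010010, weight = 3.
  m = 1111 → c = 100110010, weight = 4.
Tally weights:
  weight 0: 1 codewords.
  weight 3: 5 codewords.
  weight 4: 5 codewords.
  weight 5: 2 codewords.
  weight 6: 2 codewords.
  weight 7: 1 codewords.
Minimum distance d = smallest w > 0 with A_w > 0 = 3.
Sanity: Σ A_w = 16 = 2^4 = 16 ✓.


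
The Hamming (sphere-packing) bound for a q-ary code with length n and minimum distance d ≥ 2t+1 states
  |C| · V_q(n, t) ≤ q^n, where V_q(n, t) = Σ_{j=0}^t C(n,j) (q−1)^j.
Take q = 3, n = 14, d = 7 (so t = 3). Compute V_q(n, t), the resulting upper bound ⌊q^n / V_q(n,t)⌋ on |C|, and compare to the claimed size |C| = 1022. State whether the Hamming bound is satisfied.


V_q(n, t) = 3305, q^n = 4782969, Hamming bound = 1447, |C| = 1022 ≤ bound (satisfied).

Step 1: Compute V_q(n, t) = Σ_{j=0}^3 C(n, j) (q−1)^j.
  j = 0: C(14,0)·(2)^0 = 1·1 = 1.
  j = 1: C(14,1)·(2)^1 = 14·2 = 28.
  j = 2: C(14,2)·(2)^2 = 91·4 = 364.
  j = 3: C(14,3)·(2)^3 = 364·8 = 2912.
  V_q(n, t) = 1 + 28 + 364 + 2912 = 3305.
Step 2: q^n = 3^14 = 4782969.
Step 3: Hamming bound ⌊q^n / V_q(n,t)⌋ = ⌊4782969/3305⌋ = 1447.
Step 4: Compare |C| = 1022 to 1447: satisfied.
The claimed |C| lies below the Hamming bound.


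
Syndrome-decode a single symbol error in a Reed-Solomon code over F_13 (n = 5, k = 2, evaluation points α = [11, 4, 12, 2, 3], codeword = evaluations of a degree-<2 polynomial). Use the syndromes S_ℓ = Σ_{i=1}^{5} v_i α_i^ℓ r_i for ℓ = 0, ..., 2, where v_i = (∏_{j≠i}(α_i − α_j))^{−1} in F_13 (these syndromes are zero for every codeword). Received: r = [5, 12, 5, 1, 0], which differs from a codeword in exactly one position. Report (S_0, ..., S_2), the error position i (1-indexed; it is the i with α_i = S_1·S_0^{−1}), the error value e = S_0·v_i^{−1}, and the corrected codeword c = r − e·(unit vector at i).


S = (8, 5, 8), error at position 3, error magnitude e = 1, c = [5, 12, 4, 1, 0].

Step 1: column multipliers v_i = (∏_{j≠i}(α_i − α_j))^{−1} mod 13.
  i = 1 (α = 11): (11−4)(11−12)(11−2)(11−3) = 7·(−1)·9·8 = −504 ≡ 3, so v_1 = 3^{−1} = 9 (mod 13).
  i = 2 (α = 4): (4−11)(4−12)(4−2)(4−3) = (−7)·(−8)·2·1 = 112 ≡ 8, so v_2 = 8^{−1} = 5 (mod 13).
  i = 3 (α = 12): (12−11)(12−4)(12−2)(12−3) = 1·8·10·9 = 720 ≡ 5, so v_3 = 5^{−1} = 8 (mod 13).
  i = 4 (α = 2): (2−11)(2−4)(2−12)(2−3) = (−9)·(−2)·(−10)·(−1) = 180 ≡ 11, so v_4 = 11^{−1} = 6 (mod 13).
  i = 5 (α = 3): (3−11)(3−4)(3−12)(3−2) = (−8)·(−1)·(−9)·1 = −72 ≡ 6, so v_5 = 6^{−1} = 11 (mod 13).
  v = [9, 5, 8, 6, 11].
Step 2: syndromes of r = [5, 12, 5, 1, 0] (all sums mod 13).
  S_0 = Σ v_i r_i = 9·5 + 5·12 + 8·5 + 6·1 + 11·0 = 151 ≡ 8.
  S_1 = Σ v_i α_i r_i = 9·11·5 + 5·4·12 + 8·12·5 + 6·2·1 + 11·3·0 = 1227 ≡ 5.
  α_i^2 mod 13 = [4, 3, 1, 4, 9].
  S_2 = Σ v_i α_i^2 r_i = 9·4·5 + 5·3·12 + 8·1·5 + 6·4·1 + 11·9·0 = 424 ≡ 8.
  S = (8, 5, 8) ≠ 0, so r is not a codeword (an error is present).
Step 3: locate the error. For a single error e at position i, S_ℓ = v_i·e·α_i^ℓ, so α_err = S_1/S_0.
  S_0^{−1} = 8^{−1} = 5 (mod 13), so α_err = 5·5 = 25 ≡ 12 = α_3. Error position i = 3.
  Consistency check: S_2/S_1 = 8·8 = 64 ≡ 12 = α_err ✓ (single-error assumption holds).
Step 4: error magnitude e = S_0/v_3 = S_0·∏_{j≠3}(α_3 − α_j) = 8·5 = 40 ≡ 1 (mod 13).
Step 5: correct position 3: c_3 = r_3 − e = 5 − 1 ≡ 4 (mod 13). Hence c = [5, 12, 4, 1, 0].
  Check: interpolating c through the α_i gives m(x) = 3 + 12·x (degree < 2) with m(α_i) = c_i for every i, so c is indeed a codeword.


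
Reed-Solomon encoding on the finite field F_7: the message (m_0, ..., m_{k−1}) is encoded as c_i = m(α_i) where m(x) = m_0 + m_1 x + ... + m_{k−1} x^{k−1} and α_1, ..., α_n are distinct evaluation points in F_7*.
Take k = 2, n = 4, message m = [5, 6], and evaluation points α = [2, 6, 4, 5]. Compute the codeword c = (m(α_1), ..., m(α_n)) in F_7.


c = [3, 6, 1, 0]

Message polynomial: m(x) = 5 + 6·x (mod 7).
For each evaluation point α_i, compute m(α_i) mod 7:
  α_1 = 2: Horner steps 6 → 3, so m(2) = 3.
  α_2 = 6: Horner steps 6 → 6, so m(6) = 6.
  α_3 = 4: Horner steps 6 → 1, so m(4) = 1.
  α_4 = 5: Horner steps 6 → 0, so m(5) = 0.
Codeword c = [3, 6, 1, 0] ∈ F_7^4.


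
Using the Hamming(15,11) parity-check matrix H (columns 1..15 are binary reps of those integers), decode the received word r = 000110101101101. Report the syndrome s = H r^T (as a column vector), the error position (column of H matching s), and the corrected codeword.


s = (1, 0, 1, 1)^T, error position = 11, corrected codeword c = 000110101111101

Compute s = H r^T mod 2 one row at a time:
  s_1 = 0 + 1 + 1 + 0 + 1 + 1 + 0 + 1 = 5 ≡ 1 (mod 2).
  s_2 = 1 + 1 + 0 + 1 + 1 + 1 + 0 + 1 = 6 ≡ 0 (mod 2).
  s_3 = 0 + 0 + 0 + 1 + 1 + 0 + 0 + 1 = 3 ≡ 1 (mod 2).
  s_4 = 0 + 0 + 1 + 1 + 1 + 0 + 1 + 1 = 5 ≡ 1 (mod 2).
s = (1, 0, 1, 1)^T — this equals column 11 of H (binary 1011), so error is at position 11.
Correct: flip bit 11 of r = 000110101101101 to get c = 000110101111101.


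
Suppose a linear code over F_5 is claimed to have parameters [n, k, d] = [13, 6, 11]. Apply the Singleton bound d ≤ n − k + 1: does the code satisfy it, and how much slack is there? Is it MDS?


Singleton RHS = n − k + 1 = 8, slack = -3, bound violated (no such code; not MDS).

Singleton bound: d ≤ n − k + 1.
Here n = 13, k = 6, so n − k + 1 = 8.
Given d = 11, check d ≤ 8: NO.
Slack = (n − k + 1) − d = -3.
The slack is negative: d = 11 exceeds n − k + 1 = 8 by 3, so the Singleton bound is violated and no linear [13, 6, 11]_5 code can exist. In particular it is not MDS (MDS requires d = n − k + 1 exactly).
Description: the claimed parameters are [13, 6, 11]_5; such a code would be impossible (violates the Singleton bound).


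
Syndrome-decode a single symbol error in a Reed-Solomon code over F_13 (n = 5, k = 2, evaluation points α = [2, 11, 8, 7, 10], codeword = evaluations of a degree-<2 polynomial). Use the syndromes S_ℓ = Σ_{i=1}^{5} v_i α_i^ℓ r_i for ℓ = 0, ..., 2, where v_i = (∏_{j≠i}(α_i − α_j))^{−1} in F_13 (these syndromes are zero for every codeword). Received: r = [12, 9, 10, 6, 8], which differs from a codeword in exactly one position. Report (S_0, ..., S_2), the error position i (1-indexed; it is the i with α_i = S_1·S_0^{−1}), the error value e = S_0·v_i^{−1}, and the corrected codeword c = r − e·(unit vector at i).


S = (4, 1, 10), error at position 5, error magnitude e = 3, c = [12, 9, 10, 6, 5].

Step 1: column multipliers v_i = (∏_{j≠i}(α_i − α_j))^{−1} mod 13.
  i = 1 (α = 2): (2−11)(2−8)(2−7)(2−10) = (−9)·(−6)·(−5)·(−8) = 2160 ≡ 2, so v_1 = 2^{−1} = 7 (mod 13).
  i = 2 (α = 11): (11−2)(11−8)(11−7)(11−10) = 9·3·4·1 = 108 ≡ 4, so v_2 = 4^{−1} = 10 (mod 13).
  i = 3 (α = 8): (8−2)(8−11)(8−7)(8−10) = 6·(−3)·1·(−2) = 36 ≡ 10, so v_3 = 10^{−1} = 4 (mod 13).
  i = 4 (α = 7): (7−2)(7−11)(7−8)(7−10) = 5·(−4)·(−1)·(−3) = −60 ≡ 5, so v_4 = 5^{−1} = 8 (mod 13).
  i = 5 (α = 10): (10−2)(10−11)(10−8)(10−7) = 8·(−1)·2·3 = −48 ≡ 4, so v_5 = 4^{−1} = 10 (mod 13).
  v = [7, 10, 4, 8, 10].
Step 2: syndromes of r = [12, 9, 10, 6, 8] (all sums mod 13).
  S_0 = Σ v_i r_i = 7·12 + 10·9 + 4·10 + 8·6 + 10·8 = 342 ≡ 4.
  S_1 = Σ v_i α_i r_i = 7·2·12 + 10·11·9 + 4·8·10 + 8·7·6 + 10·10·8 = 2614 ≡ 1.
  α_i^2 mod 13 = [4, 4, 12, 10, 9].
  S_2 = Σ v_i α_i^2 r_i = 7·4·12 + 10·4·9 + 4·12·10 + 8·10·6 + 10·9·8 = 2376 ≡ 10.
  S = (4, 1, 10) ≠ 0, so r is not a codeword (an error is present).
Step 3: locate the error. For a single error e at position i, S_ℓ = v_i·e·α_i^ℓ, so α_err = S_1/S_0.
  S_0^{−1} = 4^{−1} = 10 (mod 13), so α_err = 1·10 = 10 ≡ 10 = α_5. Error position i = 5.
  Consistency check: S_2/S_1 = 10·1 = 10 ≡ 10 = α_err ✓ (single-error assumption holds).
Step 4: error magnitude e = S_0/v_5 = S_0·∏_{j≠5}(α_5 − α_j) = 4·4 = 16 ≡ 3 (mod 13).
Step 5: correct position 5: c_5 = r_5 − e = 8 − 3 ≡ 5 (mod 13). Hence c = [12, 9, 10, 6, 5].
  Check: interpolating c through the α_i gives m(x) = 4 + 4·x (degree < 2) with m(α_i) = c_i for every i, so c is indeed a codeword.


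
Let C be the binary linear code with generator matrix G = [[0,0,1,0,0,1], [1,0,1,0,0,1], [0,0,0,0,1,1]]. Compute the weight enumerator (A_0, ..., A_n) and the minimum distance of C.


Weight distribution: A_0 = 1, A_1 = 1, A_2 = 3, A_3 = 3. Minimum distance d = 1.

Enumerate all 2^3 = 8 messages m ∈ F_2^3.
For each, compute codeword c = mG in F_2^6, then tally its weight.
  m = 000 → c = 000000, weight = 0.
  m = 100 → c = 001001, weight = 2.
  m = 010 → c = 101001, weight = 3.
  m = 110 → c = 100000, weight = 1.
  m = 001 → c = 000011, weight = 2.
  m = 101 → c = 001010, weight = 2.
  m = 011 → c = 101010, weight = 3.
  m = 111 → c = 100011, weight = 3.
Tally weights:
  weight 0: 1 codewords.
  weight 1: 1 codewords.
  weight 2: 3 codewords.
  weight 3: 3 codewords.
Minimum distance d = smallest w > 0 with A_w > 0 = 1.
Sanity: Σ A_w = 8 = 2^3 = 8 ✓.


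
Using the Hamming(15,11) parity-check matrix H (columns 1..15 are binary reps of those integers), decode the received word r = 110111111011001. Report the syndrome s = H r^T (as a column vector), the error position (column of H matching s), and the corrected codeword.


s = (1, 0, 1, 0)^T, error position = 10, corrected codeword c = 110111111111001

Compute s = H r^T mod 2 one row at a time:
  s_1 = 1 + 1 + 0 + 1 + 1 + 0 + 0 + 1 = 5 ≡ 1 (mod 2).
  s_2 = 1 + 1 + 1 + 1 + 1 + 0 + 0 + 1 = 6 ≡ 0 (mod 2).
  s_3 = 1 + 0 + 1 + 1 + 0 + 1 + 0 + 1 = 5 ≡ 1 (mod 2).
  s_4 = 1 + 0 + 1 + 1 + 1 + 1 + 0 + 1 = 6 ≡ 0 (mod 2).
s = (1, 0, 1, 0)^T — this equals column 10 of H (binary 1010), so error is at position 10.
Correct: flip bit 10 of r = 110111111011001 to get c = 110111111111001.


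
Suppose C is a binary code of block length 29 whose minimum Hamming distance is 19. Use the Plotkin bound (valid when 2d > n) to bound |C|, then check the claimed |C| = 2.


Plotkin bound M ≤ 4; given |C| = 2 ≤ bound (satisfied).

Check applicability: 2d = 38, n = 29.
2d − n = 9 > 0, so Plotkin applies.
Compute d/(2d−n) = 19/9 ≈ 2.1111.
⌊d/(2d−n)⌋ = 2.
Plotkin bound: M ≤ 2·2 = 4.
Given |C| = 2, check: satisfied.
This |C| is below the Plotkin bound.


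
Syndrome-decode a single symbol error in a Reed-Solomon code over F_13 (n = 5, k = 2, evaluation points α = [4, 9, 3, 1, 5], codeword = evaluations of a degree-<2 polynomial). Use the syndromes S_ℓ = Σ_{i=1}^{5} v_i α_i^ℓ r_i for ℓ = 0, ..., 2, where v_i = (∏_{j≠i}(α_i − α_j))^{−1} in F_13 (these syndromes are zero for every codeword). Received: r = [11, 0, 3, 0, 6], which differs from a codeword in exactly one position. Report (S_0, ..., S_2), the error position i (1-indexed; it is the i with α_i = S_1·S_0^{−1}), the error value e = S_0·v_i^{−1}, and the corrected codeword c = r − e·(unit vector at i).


S = (6, 2, 5), error at position 2, error magnitude e = 1, c = [11, 12, 3, 0, 6].

Step 1: column multipliers v_i = (∏_{j≠i}(α_i − α_j))^{−1} mod 13.
  i = 1 (α = 4): (4−9)(4−3)(4−1)(4−5) = (−5)·1·3·(−1) = 15 ≡ 2, so v_1 = 2^{−1} = 7 (mod 13).
  i = 2 (α = 9): (9−4)(9−3)(9−1)(9−5) = 5·6·8·4 = 960 ≡ 11, so v_2 = 11^{−1} = 6 (mod 13).
  i = 3 (α = 3): (3−4)(3−9)(3−1)(3−5) = (−1)·(−6)·2·(−2) = −24 ≡ 2, so v_3 = 2^{−1} = 7 (mod 13).
  i = 4 (α = 1): (1−4)(1−9)(1−3)(1−5) = (−3)·(−8)·(−2)·(−4) = 192 ≡ 10, so v_4 = 10^{−1} = 4 (mod 13).
  i = 5 (α = 5): (5−4)(5−9)(5−3)(5−1) = 1·(−4)·2·4 = −32 ≡ 7, so v_5 = 7^{−1} = 2 (mod 13).
  v = [7, 6, 7, 4, 2].
Step 2: syndromes of r = [11, 0, 3, 0, 6] (all sums mod 13).
  S_0 = Σ v_i r_i = 7·11 + 6·0 + 7·3 + 4·0 + 2·6 = 110 ≡ 6.
  S_1 = Σ v_i α_i r_i = 7·4·11 + 6·9·0 + 7·3·3 + 4·1·0 + 2·5·6 = 431 ≡ 2.
  α_i^2 mod 13 = [3, 3, 9, 1, 12].
  S_2 = Σ v_i α_i^2 r_i = 7·3·11 + 6·3·0 + 7·9·3 + 4·1·0 + 2·12·6 = 564 ≡ 5.
  S = (6, 2, 5) ≠ 0, so r is not a codeword (an error is present).
Step 3: locate the error. For a single error e at position i, S_ℓ = v_i·e·α_i^ℓ, so α_err = S_1/S_0.
  S_0^{−1} = 6^{−1} = 11 (mod 13), so α_err = 2·11 = 22 ≡ 9 = α_2. Error position i = 2.
  Consistency check: S_2/S_1 = 5·7 = 35 ≡ 9 = α_err ✓ (single-error assumption holds).
Step 4: error magnitude e = S_0/v_2 = S_0·∏_{j≠2}(α_2 − α_j) = 6·11 = 66 ≡ 1 (mod 13).
Step 5: correct position 2: c_2 = r_2 − e = 0 − 1 ≡ 12 (mod 13). Hence c = [11, 12, 3, 0, 6].
  Check: interpolating c through the α_i gives m(x) = 5 + 8·x (degree < 2) with m(α_i) = c_i for every i, so c is indeed a codeword.


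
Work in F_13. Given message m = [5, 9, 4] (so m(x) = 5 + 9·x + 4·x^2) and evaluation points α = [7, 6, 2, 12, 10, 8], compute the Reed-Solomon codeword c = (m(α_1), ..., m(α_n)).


c = [4, 8, 0, 0, 1, 8]

Message polynomial: m(x) = 5 + 9·x + 4·x^2 (mod 13).
For each evaluation point α_i, compute m(α_i) mod 13:
  α_1 = 7: Horner steps 4 → 11 → 4, so m(7) = 4.
  α_2 = 6: Horner steps 4 → 7 → 8, so m(6) = 8.
  α_3 = 2: Horner steps 4 → 4 → 0, so m(2) = 0.
  α_4 = 12: Horner steps 4 → 5 → 0, so m(12) = 0.
  α_5 = 10: Horner steps 4 → 10 → 1, so m(10) = 1.
  α_6 = 8: Horner steps 4 → 2 → 8, so m(8) = 8.
Codeword c = [4, 8, 0, 0, 1, 8] ∈ F_13^6.


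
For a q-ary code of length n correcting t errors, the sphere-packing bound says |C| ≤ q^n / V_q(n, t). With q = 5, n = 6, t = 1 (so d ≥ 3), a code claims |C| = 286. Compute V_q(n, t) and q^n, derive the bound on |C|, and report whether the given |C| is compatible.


V_q(n, t) = 25, q^n = 15625, Hamming bound = 625, |C| = 286 ≤ bound (satisfied).

Step 1: Compute V_q(n, t) = Σ_{j=0}^1 C(n, j) (q−1)^j.
  j = 0: C(6,0)·(4)^0 = 1·1 = 1.
  j = 1: C(6,1)·(4)^1 = 6·4 = 24.
  V_q(n, t) = 1 + 24 = 25.
Step 2: q^n = 5^6 = 15625.
Step 3: Hamming bound ⌊q^n / V_q(n,t)⌋ = ⌊15625/25⌋ = 625.
Step 4: Compare |C| = 286 to 625: satisfied.
The claimed |C| lies below the Hamming bound.


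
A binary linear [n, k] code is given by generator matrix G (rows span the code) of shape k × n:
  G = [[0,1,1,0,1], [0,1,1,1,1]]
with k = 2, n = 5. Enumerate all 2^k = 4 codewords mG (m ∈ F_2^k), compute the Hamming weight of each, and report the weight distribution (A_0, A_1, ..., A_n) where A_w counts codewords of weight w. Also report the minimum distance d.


Weight distribution: A_0 = 1, A_1 = 1, A_3 = 1, A_4 = 1. Minimum distance d = 1.

Enumerate all 2^2 = 4 messages m ∈ F_2^2.
For each, compute codeword c = mG in F_2^5, then tally its weight.
  m = 00 → c = 00000, weight = 0.
  m = 10 → c = 01101, weight = 3.
  m = 01 → c = 01111, weight = 4.
  m = 11 → c = 00010, weight = 1.
Tally weights:
  weight 0: 1 codewords.
  weight 1: 1 codewords.
  weight 3: 1 codewords.
  weight 4: 1 codewords.
Minimum distance d = smallest w > 0 with A_w > 0 = 1.
Sanity: Σ A_w = 4 = 2^2 = 4 ✓.


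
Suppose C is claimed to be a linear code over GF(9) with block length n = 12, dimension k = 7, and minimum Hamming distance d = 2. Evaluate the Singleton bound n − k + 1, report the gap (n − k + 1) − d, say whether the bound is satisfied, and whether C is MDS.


Singleton RHS = n − k + 1 = 6, slack = 4, bound satisfied, not MDS.

Singleton bound: d ≤ n − k + 1.
Here n = 12, k = 7, so n − k + 1 = 6.
Given d = 2, check d ≤ 6: YES.
Slack = (n − k + 1) − d = 4.
The code is NOT MDS (slack = 4 > 0).
Description: the claimed parameters are [12, 7, 2]_9; such a code would be non-MDS.


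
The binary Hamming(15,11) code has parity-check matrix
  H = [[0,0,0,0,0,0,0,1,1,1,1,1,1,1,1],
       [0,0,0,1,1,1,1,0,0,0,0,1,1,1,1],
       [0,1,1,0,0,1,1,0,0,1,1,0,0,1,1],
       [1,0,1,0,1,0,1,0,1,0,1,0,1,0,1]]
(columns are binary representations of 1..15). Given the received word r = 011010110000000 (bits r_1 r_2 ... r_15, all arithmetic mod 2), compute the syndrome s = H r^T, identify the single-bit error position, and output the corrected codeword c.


s = (1, 0, 1, 1)^T, error position = 11, corrected codeword c = 011010110010000

Compute s = H r^T mod 2 one row at a time:
  s_1 = 1 + 0 + 0 + 0 + 0 + 0 + 0 + 0 = 1 ≡ 1 (mod 2).
  s_2 = 0 + 1 + 0 + 1 + 0 + 0 + 0 + 0 = 2 ≡ 0 (mod 2).
  s_3 = 1 + 1 + 0 + 1 + 0 + 0 + 0 + 0 = 3 ≡ 1 (mod 2).
  s_4 = 0 + 1 + 1 + 1 + 0 + 0 + 0 + 0 = 3 ≡ 1 (mod 2).
s = (1, 0, 1, 1)^T — this equals column 11 of H (binary 1011), so error is at position 11.
Correct: flip bit 11 of r = 011010110000000 to get c = 011010110010000.


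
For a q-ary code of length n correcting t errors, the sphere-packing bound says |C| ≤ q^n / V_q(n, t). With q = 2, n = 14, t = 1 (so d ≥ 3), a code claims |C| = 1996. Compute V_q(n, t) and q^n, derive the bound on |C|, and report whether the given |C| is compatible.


V_q(n, t) = 15, q^n = 16384, Hamming bound = 1092, |C| = 1996 > bound (violated).

Step 1: Compute V_q(n, t) = Σ_{j=0}^1 C(n, j) (q−1)^j.
  j = 0: C(14,0)·(1)^0 = 1·1 = 1.
  j = 1: C(14,1)·(1)^1 = 14·1 = 14.
  V_q(n, t) = 1 + 14 = 15.
Step 2: q^n = 2^14 = 16384.
Step 3: Hamming bound ⌊q^n / V_q(n,t)⌋ = ⌊16384/15⌋ = 1092.
Step 4: Compare |C| = 1996 to 1092: violated.
The claimed |C| lies above the Hamming bound, so no 2-ary code of length 14 with d ≥ 3 can have 1996 codewords.


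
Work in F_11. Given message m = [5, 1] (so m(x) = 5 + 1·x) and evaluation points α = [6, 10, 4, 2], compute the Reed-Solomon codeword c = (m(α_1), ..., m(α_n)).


c = [0, 4, 9, 7]

Message polynomial: m(x) = 5 + 1·x (mod 11).
For each evaluation point α_i, compute m(α_i) mod 11:
  α_1 = 6: Horner steps 1 → 0, so m(6) = 0.
  α_2 = 10: Horner steps 1 → 4, so m(10) = 4.
  α_3 = 4: Horner steps 1 → 9, so m(4) = 9.
  α_4 = 2: Horner steps 1 → 7, so m(2) = 7.
Codeword c = [0, 4, 9, 7] ∈ F_11^4.


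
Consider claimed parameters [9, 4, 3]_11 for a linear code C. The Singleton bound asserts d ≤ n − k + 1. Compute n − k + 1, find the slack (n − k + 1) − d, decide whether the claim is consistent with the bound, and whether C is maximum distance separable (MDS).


Singleton RHS = n − k + 1 = 6, slack = 3, bound satisfied, not MDS.

Singleton bound: d ≤ n − k + 1.
Here n = 9, k = 4, so n − k + 1 = 6.
Given d = 3, check d ≤ 6: YES.
Slack = (n − k + 1) − d = 3.
The code is NOT MDS (slack = 3 > 0).
Description: the claimed parameters are [9, 4, 3]_11; such a code would be non-MDS.


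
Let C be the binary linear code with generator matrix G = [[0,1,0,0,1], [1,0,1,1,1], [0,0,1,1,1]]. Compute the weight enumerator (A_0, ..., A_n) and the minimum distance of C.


Weight distribution: A_0 = 1, A_1 = 1, A_2 = 1, A_3 = 3, A_4 = 2. Minimum distance d = 1.

Enumerate all 2^3 = 8 messages m ∈ F_2^3.
For each, compute codeword c = mG in F_2^5, then tally its weight.
  m = 000 → c = 00000, weight = 0.
  m = 100 → c = 01001, weight = 2.
  m = 010 → c = 10111, weight = 4.
  m = 110 → c = 11110, weight = 4.
  m = 001 → c = 00111, weight = 3.
  m = 101 → c = 01110, weight = 3.
  m = 011 → c = 10000, weight = 1.
  m = 111 → c = 11001, weight = 3.
Tally weights:
  weight 0: 1 codewords.
  weight 1: 1 codewords.
  weight 2: 1 codewords.
  weight 3: 3 codewords.
  weight 4: 2 codewords.
Minimum distance d = smallest w > 0 with A_w > 0 = 1.
Sanity: Σ A_w = 8 = 2^3 = 8 ✓.


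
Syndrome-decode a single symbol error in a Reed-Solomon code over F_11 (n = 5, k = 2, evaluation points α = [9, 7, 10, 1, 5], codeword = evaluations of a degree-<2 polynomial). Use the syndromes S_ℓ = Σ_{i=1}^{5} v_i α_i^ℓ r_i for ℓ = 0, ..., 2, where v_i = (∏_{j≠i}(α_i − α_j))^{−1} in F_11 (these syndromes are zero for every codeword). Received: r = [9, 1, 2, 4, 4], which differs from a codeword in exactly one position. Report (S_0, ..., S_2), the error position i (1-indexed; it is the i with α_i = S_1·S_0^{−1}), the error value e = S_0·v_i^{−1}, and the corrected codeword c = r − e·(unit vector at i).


S = (5, 5, 5), error at position 4, error magnitude e = 5, c = [9, 1, 2, 10, 4].

Step 1: column multipliers v_i = (∏_{j≠i}(α_i − α_j))^{−1} mod 11.
  i = 1 (α = 9): (9−7)(9−10)(9−1)(9−5) = 2·(−1)·8·4 = −64 ≡ 2, so v_1 = 2^{−1} = 6 (mod 11).
  i = 2 (α = 7): (7−9)(7−10)(7−1)(7−5) = (−2)·(−3)·6·2 = 72 ≡ 6, so v_2 = 6^{−1} = 2 (mod 11).
  i = 3 (α = 10): (10−9)(10−7)(10−1)(10−5) = 1·3·9·5 = 135 ≡ 3, so v_3 = 3^{−1} = 4 (mod 11).
  i = 4 (α = 1): (1−9)(1−7)(1−10)(1−5) = (−8)·(−6)·(−9)·(−4) = 1728 ≡ 1, so v_4 = 1^{−1} = 1 (mod 11).
  i = 5 (α = 5): (5−9)(5−7)(5−10)(5−1) = (−4)·(−2)·(−5)·4 = −160 ≡ 5, so v_5 = 5^{−1} = 9 (mod 11).
  v = [6, 2, 4, 1, 9].
Step 2: syndromes of r = [9, 1, 2, 4, 4] (all sums mod 11).
  S_0 = Σ v_i r_i = 6·9 + 2·1 + 4·2 + 1·4 + 9·4 = 104 ≡ 5.
  S_1 = Σ v_i α_i r_i = 6·9·9 + 2·7·1 + 4·10·2 + 1·1·4 + 9·5·4 = 764 ≡ 5.
  α_i^2 mod 11 = [4, 5, 1, 1, 3].
  S_2 = Σ v_i α_i^2 r_i = 6·4·9 + 2·5·1 + 4·1·2 + 1·1·4 + 9·3·4 = 346 ≡ 5.
  S = (5, 5, 5) ≠ 0, so r is not a codeword (an error is present).
Step 3: locate the error. For a single error e at position i, S_ℓ = v_i·e·α_i^ℓ, so α_err = S_1/S_0.
  S_0^{−1} = 5^{−1} = 9 (mod 11), so α_err = 5·9 = 45 ≡ 1 = α_4. Error position i = 4.
  Consistency check: S_2/S_1 = 5·9 = 45 ≡ 1 = α_err ✓ (single-error assumption holds).
Step 4: error magnitude e = S_0/v_4 = S_0·∏_{j≠4}(α_4 − α_j) = 5·1 = 5 ≡ 5 (mod 11).
Step 5: correct position 4: c_4 = r_4 − e = 4 − 5 ≡ 10 (mod 11). Hence c = [9, 1, 2, 10, 4].
  Check: interpolating c through the α_i gives m(x) = 6 + 4·x (degree < 2) with m(α_i) = c_i for every i, so c is indeed a codeword.


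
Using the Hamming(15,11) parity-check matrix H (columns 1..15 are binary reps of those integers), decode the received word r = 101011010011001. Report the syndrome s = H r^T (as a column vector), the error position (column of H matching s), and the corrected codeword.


s = (0, 0, 0, 1)^T, error position = 1, corrected codeword c = 001011010011001

Compute s = H r^T mod 2 one row at a time:
  s_1 = 1 + 0 + 0 + 1 + 1 + 0 + 0 + 1 = 4 ≡ 0 (mod 2).
  s_2 = 0 + 1 + 1 + 0 + 1 + 0 + 0 + 1 = 4 ≡ 0 (mod 2).
  s_3 = 0 + 1 + 1 + 0 + 0 + 1 + 0 + 1 = 4 ≡ 0 (mod 2).
  s_4 = 1 + 1 + 1 + 0 + 0 + 1 + 0 + 1 = 5 ≡ 1 (mod 2).
s = (0, 0, 0, 1)^T — this equals column 1 of H (binary 0001), so error is at position 1.
Correct: flip bit 1 of r = 101011010011001 to get c = 001011010011001.


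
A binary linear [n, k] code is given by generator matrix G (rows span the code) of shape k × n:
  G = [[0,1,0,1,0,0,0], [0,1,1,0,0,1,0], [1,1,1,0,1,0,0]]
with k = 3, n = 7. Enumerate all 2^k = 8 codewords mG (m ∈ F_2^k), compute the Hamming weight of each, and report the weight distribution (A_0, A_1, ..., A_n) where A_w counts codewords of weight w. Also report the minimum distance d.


Weight distribution: A_0 = 1, A_2 = 1, A_3 = 3, A_4 = 2, A_5 = 1. Minimum distance d = 2.

Enumerate all 2^3 = 8 messages m ∈ F_2^3.
For each, compute codeword c = mG in F_2^7, then tally its weight.
  m = 000 → c = 0000000, weight = 0.
  m = 100 → c = 0101000, weight = 2.
  m = 010 → c = 0110010, weight = 3.
  m = 110 → c = 0011010, weight = 3.
  m = 001 → c = 1110100, weight = 4.
  m = 101 → c = 1011100, weight = 4.
  m = 011 → c = 1000110, weight = 3.
  m = 111 → c = 1101110, weight = 5.
Tally weights:
  weight 0: 1 codewords.
  weight 2: 1 codewords.
  weight 3: 3 codewords.
  weight 4: 2 codewords.
  weight 5: 1 codewords.
Minimum distance d = smallest w > 0 with A_w > 0 = 2.
Sanity: Σ A_w = 8 = 2^3 = 8 ✓.


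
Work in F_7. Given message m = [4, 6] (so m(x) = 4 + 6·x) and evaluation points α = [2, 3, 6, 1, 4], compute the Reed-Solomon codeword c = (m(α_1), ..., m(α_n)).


c = [2, 1, 5, 3, 0]

Message polynomial: m(x) = 4 + 6·x (mod 7).
For each evaluation point α_i, compute m(α_i) mod 7:
  α_1 = 2: Horner steps 6 → 2, so m(2) = 2.
  α_2 = 3: Horner steps 6 → 1, so m(3) = 1.
  α_3 = 6: Horner steps 6 → 5, so m(6) = 5.
  α_4 = 1: Horner steps 6 → 3, so m(1) = 3.
  α_5 = 4: Horner steps 6 → 0, so m(4) = 0.
Codeword c = [2, 1, 5, 3, 0] ∈ F_7^5.


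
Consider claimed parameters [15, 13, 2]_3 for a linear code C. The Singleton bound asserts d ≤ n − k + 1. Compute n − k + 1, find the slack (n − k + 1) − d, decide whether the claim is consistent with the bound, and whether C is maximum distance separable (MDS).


Singleton RHS = n − k + 1 = 3, slack = 1, bound satisfied, not MDS.

Singleton bound: d ≤ n − k + 1.
Here n = 15, k = 13, so n − k + 1 = 3.
Given d = 2, check d ≤ 3: YES.
Slack = (n − k + 1) − d = 1.
The code is NOT MDS (slack = 1 > 0).
Description: the claimed parameters are [15, 13, 2]_3; such a code would be non-MDS.


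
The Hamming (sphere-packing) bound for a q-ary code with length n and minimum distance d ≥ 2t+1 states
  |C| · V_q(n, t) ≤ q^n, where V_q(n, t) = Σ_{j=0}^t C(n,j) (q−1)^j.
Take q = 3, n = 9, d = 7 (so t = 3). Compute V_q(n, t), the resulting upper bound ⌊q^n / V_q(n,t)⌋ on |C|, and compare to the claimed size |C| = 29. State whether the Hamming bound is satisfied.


V_q(n, t) = 835, q^n = 19683, Hamming bound = 23, |C| = 29 > bound (violated).

Step 1: Compute V_q(n, t) = Σ_{j=0}^3 C(n, j) (q−1)^j.
  j = 0: C(9,0)·(2)^0 = 1·1 = 1.
  j = 1: C(9,1)·(2)^1 = 9·2 = 18.
  j = 2: C(9,2)·(2)^2 = 36·4 = 144.
  j = 3: C(9,3)·(2)^3 = 84·8 = 672.
  V_q(n, t) = 1 + 18 + 144 + 672 = 835.
Step 2: q^n = 3^9 = 19683.
Step 3: Hamming bound ⌊q^n / V_q(n,t)⌋ = ⌊19683/835⌋ = 23.
Step 4: Compare |C| = 29 to 23: violated.
The claimed |C| lies above the Hamming bound, so no 3-ary code of length 9 with d ≥ 7 can have 29 codewords.


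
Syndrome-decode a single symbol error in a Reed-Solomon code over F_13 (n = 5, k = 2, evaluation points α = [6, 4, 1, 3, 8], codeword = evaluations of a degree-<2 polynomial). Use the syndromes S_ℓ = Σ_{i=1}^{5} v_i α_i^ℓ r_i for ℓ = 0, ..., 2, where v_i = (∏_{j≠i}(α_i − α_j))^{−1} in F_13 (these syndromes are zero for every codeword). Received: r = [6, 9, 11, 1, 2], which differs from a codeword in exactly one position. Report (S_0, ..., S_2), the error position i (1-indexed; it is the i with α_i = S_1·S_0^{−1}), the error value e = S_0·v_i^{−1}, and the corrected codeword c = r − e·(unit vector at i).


S = (4, 11, 1), error at position 1, error magnitude e = 7, c = [12, 9, 11, 1, 2].

Step 1: column multipliers v_i = (∏_{j≠i}(α_i − α_j))^{−1} mod 13.
  i = 1 (α = 6): (6−4)(6−1)(6−3)(6−8) = 2·5·3·(−2) = −60 ≡ 5, so v_1 = 5^{−1} = 8 (mod 13).
  i = 2 (α = 4): (4−6)(4−1)(4−3)(4−8) = (−2)·3·1·(−4) = 24 ≡ 11, so v_2 = 11^{−1} = 6 (mod 13).
  i = 3 (α = 1): (1−6)(1−4)(1−3)(1−8) = (−5)·(−3)·(−2)·(−7) = 210 ≡ 2, so v_3 = 2^{−1} = 7 (mod 13).
  i = 4 (α = 3): (3−6)(3−4)(3−1)(3−8) = (−3)·(−1)·2·(−5) = −30 ≡ 9, so v_4 = 9^{−1} = 3 (mod 13).
  i = 5 (α = 8): (8−6)(8−4)(8−1)(8−3) = 2·4·7·5 = 280 ≡ 7, so v_5 = 7^{−1} = 2 (mod 13).
  v = [8, 6, 7, 3, 2].
Step 2: syndromes of r = [6, 9, 11, 1, 2] (all sums mod 13).
  S_0 = Σ v_i r_i = 8·6 + 6·9 + 7·11 + 3·1 + 2·2 = 186 ≡ 4.
  S_1 = Σ v_i α_i r_i = 8·6·6 + 6·4·9 + 7·1·11 + 3·3·1 + 2·8·2 = 622 ≡ 11.
  α_i^2 mod 13 = [10, 3, 1, 9, 12].
  S_2 = Σ v_i α_i^2 r_i = 8·10·6 + 6·3·9 + 7·1·11 + 3·9·1 + 2·12·2 = 794 ≡ 1.
  S = (4, 11, 1) ≠ 0, so r is not a codeword (an error is present).
Step 3: locate the error. For a single error e at position i, S_ℓ = v_i·e·α_i^ℓ, so α_err = S_1/S_0.
  S_0^{−1} = 4^{−1} = 10 (mod 13), so α_err = 11·10 = 110 ≡ 6 = α_1. Error position i = 1.
  Consistency check: S_2/S_1 = 1·6 = 6 ≡ 6 = α_err ✓ (single-error assumption holds).
Step 4: error magnitude e = S_0/v_1 = S_0·∏_{j≠1}(α_1 − α_j) = 4·5 = 20 ≡ 7 (mod 13).
Step 5: correct position 1: c_1 = r_1 − e = 6 − 7 ≡ 12 (mod 13). Hence c = [12, 9, 11, 1, 2].
  Check: interpolating c through the α_i gives m(x) = 3 + 8·x (degree < 2) with m(α_i) = c_i for every i, so c is indeed a codeword.
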